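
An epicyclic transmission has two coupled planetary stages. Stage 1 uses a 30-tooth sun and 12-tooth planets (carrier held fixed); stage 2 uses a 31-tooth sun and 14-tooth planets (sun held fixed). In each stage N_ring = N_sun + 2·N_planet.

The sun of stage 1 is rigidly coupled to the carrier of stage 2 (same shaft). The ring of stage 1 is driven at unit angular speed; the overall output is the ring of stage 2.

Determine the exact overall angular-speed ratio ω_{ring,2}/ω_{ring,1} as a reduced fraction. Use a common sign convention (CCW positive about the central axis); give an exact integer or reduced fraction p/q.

-162/59

Stage 1: N_ring = 30 + 2·12 = 54
Stage 1: 30(ω_s−ω_c) = −54(ω_r−ω_c),  ω_c=0, ω_r=1
Stage 1: ω_s = 0 − (54/30)(1−0) = -9/5
  ⇒ ω_s¹/ω_r¹ = -9/5
Stage 2: N_ring = 31 + 2·14 = 59
Stage 2: 31(ω_s−ω_c) = −59(ω_r−ω_c),  ω_s=0, ω_c=1
Stage 2: ω_r = 1 − (31/59)(0−1) = 90/59
  ⇒ ω_r²/ω_c² = 90/59
Coupling ω_c² = ω_s¹ ⇒ overall = -9/5 × 90/59 = -162/59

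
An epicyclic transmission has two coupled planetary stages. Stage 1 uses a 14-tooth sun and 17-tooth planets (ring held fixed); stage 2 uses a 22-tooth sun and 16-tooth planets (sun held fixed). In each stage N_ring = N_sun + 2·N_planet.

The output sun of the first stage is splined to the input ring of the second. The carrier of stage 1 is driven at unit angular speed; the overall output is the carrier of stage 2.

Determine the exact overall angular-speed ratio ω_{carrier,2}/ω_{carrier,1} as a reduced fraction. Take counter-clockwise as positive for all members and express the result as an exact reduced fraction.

837/266

Stage 1: N_ring = 14 + 2·17 = 48
Stage 1: 14(ω_s−ω_c) = −48(ω_r−ω_c),  ω_r=0, ω_c=1
Stage 1: ω_s = 1 − (48/14)(0−1) = 31/7
  ⇒ ω_s¹/ω_c¹ = 31/7
Stage 2: N_ring = 22 + 2·16 = 54
Stage 2: 22(ω_s−ω_c) = −54(ω_r−ω_c),  ω_s=0, ω_r=1
Stage 2: 22(0−ω_c) = −54(1−ω_c)  ⇒  76ω_c = 54  ⇒  ω_c = 27/38
  ⇒ ω_c²/ω_r² = 27/38
Coupling ω_r² = ω_s¹ ⇒ overall = 31/7 × 27/38 = 837/266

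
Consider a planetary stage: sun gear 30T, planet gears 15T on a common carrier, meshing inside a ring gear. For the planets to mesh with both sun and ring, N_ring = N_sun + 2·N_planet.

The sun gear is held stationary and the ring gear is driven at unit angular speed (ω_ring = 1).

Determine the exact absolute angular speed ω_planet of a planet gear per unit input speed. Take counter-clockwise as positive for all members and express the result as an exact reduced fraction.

2

N_ring = 30 + 2·15 = 60
30(ω_s−ω_c) = −60(ω_r−ω_c),  ω_s=0, ω_r=1
30(0−ω_c) = −60(1−ω_c)  ⇒  90ω_c = 60  ⇒  ω_c = 2/3
sun–planet: 30·(0−2/3) = −15·(ω_p−ω_c)  ⇒  ω_p−ω_c = −(30/15)·(-2/3) = 4/3
ω_p = 2/3 + 4/3 = 2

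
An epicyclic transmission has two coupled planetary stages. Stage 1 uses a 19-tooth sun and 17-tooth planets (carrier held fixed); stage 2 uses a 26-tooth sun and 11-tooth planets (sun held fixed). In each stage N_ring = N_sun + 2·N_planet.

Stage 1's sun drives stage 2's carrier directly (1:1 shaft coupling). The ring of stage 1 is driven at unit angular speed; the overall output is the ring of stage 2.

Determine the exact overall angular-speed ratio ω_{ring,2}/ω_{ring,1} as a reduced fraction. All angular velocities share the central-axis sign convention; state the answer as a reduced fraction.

Stage 1: N_ring = 19 + 2·17 = 53
Stage 1: 19(ω_s−ω_c) = −53(ω_r−ω_c),  ω_c=0, ω_r=1
Stage 1: ω_s = 0 − (53/19)(1−0) = -53/19
  ⇒ ω_s¹/ω_r¹ = -53/19
Stage 2: N_ring = 26 + 2·11 = 48
Stage 2: 26(ω_s−ω_c) = −48(ω_r−ω_c),  ω_s=0, ω_c=1
Stage 2: ω_r = 1 − (26/48)(0−1) = 37/24
  ⇒ ω_r²/ω_c² = 37/24
Coupling ω_c² = ω_s¹ ⇒ overall = -53/19 × 37/24 = -1961/456

-1961/456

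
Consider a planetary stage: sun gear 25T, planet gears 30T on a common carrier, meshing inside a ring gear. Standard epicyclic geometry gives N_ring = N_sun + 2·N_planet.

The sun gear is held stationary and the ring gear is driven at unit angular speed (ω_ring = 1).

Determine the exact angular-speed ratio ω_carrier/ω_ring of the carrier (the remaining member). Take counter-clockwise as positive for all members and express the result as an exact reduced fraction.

17/22

N_ring = 25 + 2·30 = 85
25(ω_s−ω_c) = −85(ω_r−ω_c),  ω_s=0, ω_r=1
25(0−ω_c) = −85(1−ω_c)  ⇒  110ω_c = 85  ⇒  ω_c = 17/22
ω_c/ω_r = 17/22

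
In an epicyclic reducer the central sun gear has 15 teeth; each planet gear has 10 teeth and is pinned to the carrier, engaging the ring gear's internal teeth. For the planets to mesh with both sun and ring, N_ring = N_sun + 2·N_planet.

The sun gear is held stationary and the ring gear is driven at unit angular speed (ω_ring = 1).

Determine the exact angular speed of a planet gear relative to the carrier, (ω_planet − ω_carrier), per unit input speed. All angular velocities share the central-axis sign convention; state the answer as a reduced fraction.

N_ring = 15 + 2·10 = 35
15(ω_s−ω_c) = −35(ω_r−ω_c),  ω_s=0, ω_r=1
15(0−ω_c) = −35(1−ω_c)  ⇒  50ω_c = 35  ⇒  ω_c = 7/10
sun–planet: 15·(0−7/10) = −10·(ω_p−ω_c)  ⇒  ω_p−ω_c = −(15/10)·(-7/10) = 21/20

21/20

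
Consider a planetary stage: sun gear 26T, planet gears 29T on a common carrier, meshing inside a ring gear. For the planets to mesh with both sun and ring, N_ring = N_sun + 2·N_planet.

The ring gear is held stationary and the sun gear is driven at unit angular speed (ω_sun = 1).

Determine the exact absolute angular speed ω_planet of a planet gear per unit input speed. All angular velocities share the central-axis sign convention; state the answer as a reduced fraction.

N_ring = 26 + 2·29 = 84
26(ω_s−ω_c) = −84(ω_r−ω_c),  ω_r=0, ω_s=1
26(1−ω_c) = −84(0−ω_c)  ⇒  110ω_c = 26  ⇒  ω_c = 13/55
sun–planet: 26·(1−13/55) = −29·(ω_p−ω_c)  ⇒  ω_p−ω_c = −(26/29)·(42/55) = -1092/1595
ω_p = 13/55 − 1092/1595 = -13/29

-13/29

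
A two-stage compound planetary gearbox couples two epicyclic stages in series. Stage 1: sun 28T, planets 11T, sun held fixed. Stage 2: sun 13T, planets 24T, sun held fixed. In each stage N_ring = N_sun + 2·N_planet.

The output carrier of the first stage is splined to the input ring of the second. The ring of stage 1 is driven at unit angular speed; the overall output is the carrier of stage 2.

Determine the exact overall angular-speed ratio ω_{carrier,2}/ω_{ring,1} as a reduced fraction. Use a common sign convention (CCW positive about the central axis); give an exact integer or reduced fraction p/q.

Stage 1: N_ring = 28 + 2·11 = 50
Stage 1: 28(ω_s−ω_c) = −50(ω_r−ω_c),  ω_s=0, ω_r=1
Stage 1: 28(0−ω_c) = −50(1−ω_c)  ⇒  78ω_c = 50  ⇒  ω_c = 25/39
  ⇒ ω_c¹/ω_r¹ = 25/39
Stage 2: N_ring = 13 + 2·24 = 61
Stage 2: 13(ω_s−ω_c) = −61(ω_r−ω_c),  ω_s=0, ω_r=1
Stage 2: 13(0−ω_c) = −61(1−ω_c)  ⇒  74ω_c = 61  ⇒  ω_c = 61/74
  ⇒ ω_c²/ω_r² = 61/74
Coupling ω_r² = ω_c¹ ⇒ overall = 25/39 × 61/74 = 1525/2886

1525/2886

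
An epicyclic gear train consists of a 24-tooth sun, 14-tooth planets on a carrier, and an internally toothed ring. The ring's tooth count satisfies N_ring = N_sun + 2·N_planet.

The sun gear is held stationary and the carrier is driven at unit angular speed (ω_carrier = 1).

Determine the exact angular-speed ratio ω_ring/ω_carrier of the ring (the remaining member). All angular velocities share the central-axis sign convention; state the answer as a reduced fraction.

N_ring = 24 + 2·14 = 52
24(ω_s−ω_c) = −52(ω_r−ω_c),  ω_s=0, ω_c=1
ω_r = 1 − (24/52)(0−1) = 19/13
ω_r/ω_c = 19/13

19/13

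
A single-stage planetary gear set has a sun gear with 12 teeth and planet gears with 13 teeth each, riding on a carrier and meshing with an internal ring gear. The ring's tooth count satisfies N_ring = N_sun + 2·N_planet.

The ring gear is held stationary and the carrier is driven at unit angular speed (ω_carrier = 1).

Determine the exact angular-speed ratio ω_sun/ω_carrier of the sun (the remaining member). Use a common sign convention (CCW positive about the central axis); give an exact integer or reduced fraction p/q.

N_ring = 12 + 2·13 = 38
12(ω_s−ω_c) = −38(ω_r−ω_c),  ω_r=0, ω_c=1
ω_s = 1 − (38/12)(0−1) = 25/6
ω_s/ω_c = 25/6

25/6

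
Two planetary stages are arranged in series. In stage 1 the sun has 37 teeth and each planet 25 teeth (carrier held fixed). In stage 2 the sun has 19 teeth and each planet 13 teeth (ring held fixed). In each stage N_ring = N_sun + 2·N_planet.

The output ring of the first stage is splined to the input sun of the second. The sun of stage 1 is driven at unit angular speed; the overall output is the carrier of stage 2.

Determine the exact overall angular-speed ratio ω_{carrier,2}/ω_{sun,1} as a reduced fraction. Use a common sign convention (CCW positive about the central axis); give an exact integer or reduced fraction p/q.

Stage 1: N_ring = 37 + 2·25 = 87
Stage 1: 37(ω_s−ω_c) = −87(ω_r−ω_c),  ω_c=0, ω_s=1
Stage 1: ω_r = 0 − (37/87)(1−0) = -37/87
  ⇒ ω_r¹/ω_s¹ = -37/87
Stage 2: N_ring = 19 + 2·13 = 45
Stage 2: 19(ω_s−ω_c) = −45(ω_r−ω_c),  ω_r=0, ω_s=1
Stage 2: 19(1−ω_c) = −45(0−ω_c)  ⇒  64ω_c = 19  ⇒  ω_c = 19/64
  ⇒ ω_c²/ω_s² = 19/64
Coupling ω_s² = ω_r¹ ⇒ overall = -37/87 × 19/64 = -703/5568

-703/5568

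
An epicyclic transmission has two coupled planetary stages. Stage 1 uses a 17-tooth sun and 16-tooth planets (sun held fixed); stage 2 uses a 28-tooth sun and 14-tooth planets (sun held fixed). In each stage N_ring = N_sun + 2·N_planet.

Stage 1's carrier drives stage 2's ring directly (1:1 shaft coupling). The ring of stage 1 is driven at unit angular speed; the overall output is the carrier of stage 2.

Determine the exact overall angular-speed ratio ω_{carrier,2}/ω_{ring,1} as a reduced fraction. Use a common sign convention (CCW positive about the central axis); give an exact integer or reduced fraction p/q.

Stage 1: N_ring = 17 + 2·16 = 49
Stage 1: 17(ω_s−ω_c) = −49(ω_r−ω_c),  ω_s=0, ω_r=1
Stage 1: 17(0−ω_c) = −49(1−ω_c)  ⇒  66ω_c = 49  ⇒  ω_c = 49/66
  ⇒ ω_c¹/ω_r¹ = 49/66
Stage 2: N_ring = 28 + 2·14 = 56
Stage 2: 28(ω_s−ω_c) = −56(ω_r−ω_c),  ω_s=0, ω_r=1
Stage 2: 28(0−ω_c) = −56(1−ω_c)  ⇒  84ω_c = 56  ⇒  ω_c = 2/3
  ⇒ ω_c²/ω_r² = 2/3
Coupling ω_r² = ω_c¹ ⇒ overall = 49/66 × 2/3 = 49/99

49/99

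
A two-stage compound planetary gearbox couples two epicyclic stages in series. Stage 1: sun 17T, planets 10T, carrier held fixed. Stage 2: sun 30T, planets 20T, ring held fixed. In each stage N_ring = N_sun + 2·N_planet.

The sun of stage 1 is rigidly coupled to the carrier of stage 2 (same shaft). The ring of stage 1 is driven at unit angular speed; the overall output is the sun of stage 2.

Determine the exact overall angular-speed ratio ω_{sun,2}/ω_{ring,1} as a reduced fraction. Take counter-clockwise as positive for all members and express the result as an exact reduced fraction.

Stage 1: N_ring = 17 + 2·10 = 37
Stage 1: 17(ω_s−ω_c) = −37(ω_r−ω_c),  ω_c=0, ω_r=1
Stage 1: ω_s = 0 − (37/17)(1−0) = -37/17
  ⇒ ω_s¹/ω_r¹ = -37/17
Stage 2: N_ring = 30 + 2·20 = 70
Stage 2: 30(ω_s−ω_c) = −70(ω_r−ω_c),  ω_r=0, ω_c=1
Stage 2: ω_s = 1 − (70/30)(0−1) = 10/3
  ⇒ ω_s²/ω_c² = 10/3
Coupling ω_c² = ω_s¹ ⇒ overall = -37/17 × 10/3 = -370/51

-370/51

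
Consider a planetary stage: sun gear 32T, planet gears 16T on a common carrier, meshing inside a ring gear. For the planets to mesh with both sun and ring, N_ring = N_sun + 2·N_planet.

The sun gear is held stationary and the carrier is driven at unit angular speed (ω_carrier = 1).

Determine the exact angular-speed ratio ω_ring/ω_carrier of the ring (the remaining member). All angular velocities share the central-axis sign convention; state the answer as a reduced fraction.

N_ring = 32 + 2·16 = 64
32(ω_s−ω_c) = −64(ω_r−ω_c),  ω_s=0, ω_c=1
ω_r = 1 − (32/64)(0−1) = 3/2
ω_r/ω_c = 3/2

3/2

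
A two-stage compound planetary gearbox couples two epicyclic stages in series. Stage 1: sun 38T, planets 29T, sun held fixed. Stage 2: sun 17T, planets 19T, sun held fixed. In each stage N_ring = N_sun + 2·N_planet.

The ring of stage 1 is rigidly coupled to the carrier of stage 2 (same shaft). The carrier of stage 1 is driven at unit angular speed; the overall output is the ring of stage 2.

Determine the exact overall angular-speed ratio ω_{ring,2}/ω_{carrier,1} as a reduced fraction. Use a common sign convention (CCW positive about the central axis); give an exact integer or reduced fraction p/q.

201/110

Stage 1: N_ring = 38 + 2·29 = 96
Stage 1: 38(ω_s−ω_c) = −96(ω_r−ω_c),  ω_s=0, ω_c=1
Stage 1: ω_r = 1 − (38/96)(0−1) = 67/48
  ⇒ ω_r¹/ω_c¹ = 67/48
Stage 2: N_ring = 17 + 2·19 = 55
Stage 2: 17(ω_s−ω_c) = −55(ω_r−ω_c),  ω_s=0, ω_c=1
Stage 2: ω_r = 1 − (17/55)(0−1) = 72/55
  ⇒ ω_r²/ω_c² = 72/55
Coupling ω_c² = ω_r¹ ⇒ overall = 67/48 × 72/55 = 201/110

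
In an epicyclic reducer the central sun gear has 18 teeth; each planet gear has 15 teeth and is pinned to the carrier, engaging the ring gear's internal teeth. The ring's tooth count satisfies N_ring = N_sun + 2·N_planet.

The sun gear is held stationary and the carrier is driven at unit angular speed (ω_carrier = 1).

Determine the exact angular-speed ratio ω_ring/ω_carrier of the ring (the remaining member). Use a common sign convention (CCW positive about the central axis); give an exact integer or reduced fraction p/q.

N_ring = 18 + 2·15 = 48
18(ω_s−ω_c) = −48(ω_r−ω_c),  ω_s=0, ω_c=1
ω_r = 1 − (18/48)(0−1) = 11/8
ω_r/ω_c = 11/8

11/8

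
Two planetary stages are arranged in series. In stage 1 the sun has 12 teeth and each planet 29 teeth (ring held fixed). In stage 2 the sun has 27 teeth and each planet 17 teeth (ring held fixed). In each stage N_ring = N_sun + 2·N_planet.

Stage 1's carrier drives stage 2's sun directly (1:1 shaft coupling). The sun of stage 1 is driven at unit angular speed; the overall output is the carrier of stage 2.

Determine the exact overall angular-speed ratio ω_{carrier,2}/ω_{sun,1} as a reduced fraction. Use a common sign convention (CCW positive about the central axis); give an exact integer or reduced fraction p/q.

Stage 1: N_ring = 12 + 2·29 = 70
Stage 1: 12(ω_s−ω_c) = −70(ω_r−ω_c),  ω_r=0, ω_s=1
Stage 1: 12(1−ω_c) = −70(0−ω_c)  ⇒  82ω_c = 12  ⇒  ω_c = 6/41
  ⇒ ω_c¹/ω_s¹ = 6/41
Stage 2: N_ring = 27 + 2·17 = 61
Stage 2: 27(ω_s−ω_c) = −61(ω_r−ω_c),  ω_r=0, ω_s=1
Stage 2: 27(1−ω_c) = −61(0−ω_c)  ⇒  88ω_c = 27  ⇒  ω_c = 27/88
  ⇒ ω_c²/ω_s² = 27/88
Coupling ω_s² = ω_c¹ ⇒ overall = 6/41 × 27/88 = 81/1804

81/1804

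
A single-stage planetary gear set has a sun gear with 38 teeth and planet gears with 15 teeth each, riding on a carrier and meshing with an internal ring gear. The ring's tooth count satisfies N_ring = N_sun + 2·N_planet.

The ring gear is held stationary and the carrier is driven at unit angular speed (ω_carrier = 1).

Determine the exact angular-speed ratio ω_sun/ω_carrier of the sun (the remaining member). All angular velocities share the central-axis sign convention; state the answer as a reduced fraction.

N_ring = 38 + 2·15 = 68
38(ω_s−ω_c) = −68(ω_r−ω_c),  ω_r=0, ω_c=1
ω_s = 1 − (68/38)(0−1) = 53/19
ω_s/ω_c = 53/19

53/19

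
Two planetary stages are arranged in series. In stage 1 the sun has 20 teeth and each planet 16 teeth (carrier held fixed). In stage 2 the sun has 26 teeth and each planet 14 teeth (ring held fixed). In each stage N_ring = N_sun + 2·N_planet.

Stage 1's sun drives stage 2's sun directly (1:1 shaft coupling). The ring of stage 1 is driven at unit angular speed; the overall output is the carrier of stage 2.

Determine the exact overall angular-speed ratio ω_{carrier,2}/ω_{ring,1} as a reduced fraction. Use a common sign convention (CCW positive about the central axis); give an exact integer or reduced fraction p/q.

Stage 1: N_ring = 20 + 2·16 = 52
Stage 1: 20(ω_s−ω_c) = −52(ω_r−ω_c),  ω_c=0, ω_r=1
Stage 1: ω_s = 0 − (52/20)(1−0) = -13/5
  ⇒ ω_s¹/ω_r¹ = -13/5
Stage 2: N_ring = 26 + 2·14 = 54
Stage 2: 26(ω_s−ω_c) = −54(ω_r−ω_c),  ω_r=0, ω_s=1
Stage 2: 26(1−ω_c) = −54(0−ω_c)  ⇒  80ω_c = 26  ⇒  ω_c = 13/40
  ⇒ ω_c²/ω_s² = 13/40
Coupling ω_s² = ω_s¹ ⇒ overall = -13/5 × 13/40 = -169/200

-169/200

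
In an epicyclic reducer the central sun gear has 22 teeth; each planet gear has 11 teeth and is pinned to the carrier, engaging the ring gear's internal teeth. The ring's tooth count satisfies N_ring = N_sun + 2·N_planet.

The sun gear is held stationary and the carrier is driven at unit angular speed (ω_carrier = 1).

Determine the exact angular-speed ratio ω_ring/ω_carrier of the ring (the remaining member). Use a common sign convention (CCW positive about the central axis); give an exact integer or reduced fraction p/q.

N_ring = 22 + 2·11 = 44
22(ω_s−ω_c) = −44(ω_r−ω_c),  ω_s=0, ω_c=1
ω_r = 1 − (22/44)(0−1) = 3/2
ω_r/ω_c = 3/2

3/2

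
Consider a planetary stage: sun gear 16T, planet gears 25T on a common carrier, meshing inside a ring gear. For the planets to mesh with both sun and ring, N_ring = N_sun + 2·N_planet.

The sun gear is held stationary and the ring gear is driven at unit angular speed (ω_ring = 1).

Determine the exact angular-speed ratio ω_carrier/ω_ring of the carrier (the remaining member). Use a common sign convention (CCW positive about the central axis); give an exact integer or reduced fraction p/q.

33/41

N_ring = 16 + 2·25 = 66
16(ω_s−ω_c) = −66(ω_r−ω_c),  ω_s=0, ω_r=1
16(0−ω_c) = −66(1−ω_c)  ⇒  82ω_c = 66  ⇒  ω_c = 33/41
ω_c/ω_r = 33/41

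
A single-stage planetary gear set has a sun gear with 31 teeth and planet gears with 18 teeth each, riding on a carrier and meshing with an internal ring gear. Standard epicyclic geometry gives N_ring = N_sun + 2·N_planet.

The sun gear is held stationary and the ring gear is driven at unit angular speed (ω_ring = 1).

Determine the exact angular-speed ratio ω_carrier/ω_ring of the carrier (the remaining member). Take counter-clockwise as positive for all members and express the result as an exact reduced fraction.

N_ring = 31 + 2·18 = 67
31(ω_s−ω_c) = −67(ω_r−ω_c),  ω_s=0, ω_r=1
31(0−ω_c) = −67(1−ω_c)  ⇒  98ω_c = 67  ⇒  ω_c = 67/98
ω_c/ω_r = 67/98

67/98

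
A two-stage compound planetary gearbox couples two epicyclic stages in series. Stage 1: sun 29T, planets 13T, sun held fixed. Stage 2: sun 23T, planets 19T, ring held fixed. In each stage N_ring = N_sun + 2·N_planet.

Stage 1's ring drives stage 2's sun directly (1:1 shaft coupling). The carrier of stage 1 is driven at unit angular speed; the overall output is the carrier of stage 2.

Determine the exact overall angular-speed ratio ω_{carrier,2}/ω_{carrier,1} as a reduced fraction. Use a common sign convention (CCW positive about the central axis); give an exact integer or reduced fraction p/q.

Stage 1: N_ring = 29 + 2·13 = 55
Stage 1: 29(ω_s−ω_c) = −55(ω_r−ω_c),  ω_s=0, ω_c=1
Stage 1: ω_r = 1 − (29/55)(0−1) = 84/55
  ⇒ ω_r¹/ω_c¹ = 84/55
Stage 2: N_ring = 23 + 2·19 = 61
Stage 2: 23(ω_s−ω_c) = −61(ω_r−ω_c),  ω_r=0, ω_s=1
Stage 2: 23(1−ω_c) = −61(0−ω_c)  ⇒  84ω_c = 23  ⇒  ω_c = 23/84
  ⇒ ω_c²/ω_s² = 23/84
Coupling ω_s² = ω_r¹ ⇒ overall = 84/55 × 23/84 = 23/55

23/55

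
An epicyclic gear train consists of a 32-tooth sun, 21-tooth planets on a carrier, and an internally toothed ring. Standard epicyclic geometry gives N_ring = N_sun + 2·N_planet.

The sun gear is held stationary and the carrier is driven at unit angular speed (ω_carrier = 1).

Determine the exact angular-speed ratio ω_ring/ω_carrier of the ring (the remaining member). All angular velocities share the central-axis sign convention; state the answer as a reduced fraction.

53/37

N_ring = 32 + 2·21 = 74
32(ω_s−ω_c) = −74(ω_r−ω_c),  ω_s=0, ω_c=1
ω_r = 1 − (32/74)(0−1) = 53/37
ω_r/ω_c = 53/37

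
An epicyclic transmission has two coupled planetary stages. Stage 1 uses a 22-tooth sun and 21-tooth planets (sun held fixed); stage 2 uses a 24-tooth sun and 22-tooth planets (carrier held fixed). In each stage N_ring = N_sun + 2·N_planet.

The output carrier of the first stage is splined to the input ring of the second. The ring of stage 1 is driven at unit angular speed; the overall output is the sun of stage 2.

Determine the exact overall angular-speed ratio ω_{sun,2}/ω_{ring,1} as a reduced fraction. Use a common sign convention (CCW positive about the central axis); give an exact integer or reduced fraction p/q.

Stage 1: N_ring = 22 + 2·21 = 64
Stage 1: 22(ω_s−ω_c) = −64(ω_r−ω_c),  ω_s=0, ω_r=1
Stage 1: 22(0−ω_c) = −64(1−ω_c)  ⇒  86ω_c = 64  ⇒  ω_c = 32/43
  ⇒ ω_c¹/ω_r¹ = 32/43
Stage 2: N_ring = 24 + 2·22 = 68
Stage 2: 24(ω_s−ω_c) = −68(ω_r−ω_c),  ω_c=0, ω_r=1
Stage 2: ω_s = 0 − (68/24)(1−0) = -17/6
  ⇒ ω_s²/ω_r² = -17/6
Coupling ω_r² = ω_c¹ ⇒ overall = 32/43 × -17/6 = -272/129

-272/129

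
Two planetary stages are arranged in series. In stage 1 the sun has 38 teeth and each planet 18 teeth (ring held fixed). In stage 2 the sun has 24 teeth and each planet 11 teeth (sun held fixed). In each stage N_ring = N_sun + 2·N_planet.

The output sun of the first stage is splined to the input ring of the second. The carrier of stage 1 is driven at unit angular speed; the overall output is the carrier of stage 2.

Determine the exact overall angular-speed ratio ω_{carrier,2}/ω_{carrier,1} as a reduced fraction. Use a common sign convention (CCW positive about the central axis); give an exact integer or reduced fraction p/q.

Stage 1: N_ring = 38 + 2·18 = 74
Stage 1: 38(ω_s−ω_c) = −74(ω_r−ω_c),  ω_r=0, ω_c=1
Stage 1: ω_s = 1 − (74/38)(0−1) = 56/19
  ⇒ ω_s¹/ω_c¹ = 56/19
Stage 2: N_ring = 24 + 2·11 = 46
Stage 2: 24(ω_s−ω_c) = −46(ω_r−ω_c),  ω_s=0, ω_r=1
Stage 2: 24(0−ω_c) = −46(1−ω_c)  ⇒  70ω_c = 46  ⇒  ω_c = 23/35
  ⇒ ω_c²/ω_r² = 23/35
Coupling ω_r² = ω_s¹ ⇒ overall = 56/19 × 23/35 = 184/95

184/95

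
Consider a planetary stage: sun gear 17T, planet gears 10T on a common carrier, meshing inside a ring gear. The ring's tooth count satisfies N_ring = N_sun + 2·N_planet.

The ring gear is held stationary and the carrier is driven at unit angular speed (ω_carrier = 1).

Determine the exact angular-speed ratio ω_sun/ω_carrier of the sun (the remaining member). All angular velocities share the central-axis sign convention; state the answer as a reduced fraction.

54/17

N_ring = 17 + 2·10 = 37
17(ω_s−ω_c) = −37(ω_r−ω_c),  ω_r=0, ω_c=1
ω_s = 1 − (37/17)(0−1) = 54/17
ω_s/ω_c = 54/17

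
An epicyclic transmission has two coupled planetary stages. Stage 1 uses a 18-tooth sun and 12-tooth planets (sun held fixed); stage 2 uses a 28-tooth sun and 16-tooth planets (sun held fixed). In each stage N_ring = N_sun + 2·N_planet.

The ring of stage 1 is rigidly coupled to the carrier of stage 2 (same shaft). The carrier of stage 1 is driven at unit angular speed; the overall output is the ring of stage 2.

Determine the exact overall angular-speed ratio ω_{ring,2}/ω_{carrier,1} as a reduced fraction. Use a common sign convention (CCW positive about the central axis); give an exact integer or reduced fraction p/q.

Stage 1: N_ring = 18 + 2·12 = 42
Stage 1: 18(ω_s−ω_c) = −42(ω_r−ω_c),  ω_s=0, ω_c=1
Stage 1: ω_r = 1 − (18/42)(0−1) = 10/7
  ⇒ ω_r¹/ω_c¹ = 10/7
Stage 2: N_ring = 28 + 2·16 = 60
Stage 2: 28(ω_s−ω_c) = −60(ω_r−ω_c),  ω_s=0, ω_c=1
Stage 2: ω_r = 1 − (28/60)(0−1) = 22/15
  ⇒ ω_r²/ω_c² = 22/15
Coupling ω_c² = ω_r¹ ⇒ overall = 10/7 × 22/15 = 44/21

44/21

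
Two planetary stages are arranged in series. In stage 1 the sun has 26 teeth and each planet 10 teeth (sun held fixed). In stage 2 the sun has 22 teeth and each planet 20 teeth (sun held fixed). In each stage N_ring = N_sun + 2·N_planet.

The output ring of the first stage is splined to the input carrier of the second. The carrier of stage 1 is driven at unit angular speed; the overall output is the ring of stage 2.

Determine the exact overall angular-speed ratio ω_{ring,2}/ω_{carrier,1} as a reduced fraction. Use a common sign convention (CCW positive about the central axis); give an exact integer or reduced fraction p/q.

Stage 1: N_ring = 26 + 2·10 = 46
Stage 1: 26(ω_s−ω_c) = −46(ω_r−ω_c),  ω_s=0, ω_c=1
Stage 1: ω_r = 1 − (26/46)(0−1) = 36/23
  ⇒ ω_r¹/ω_c¹ = 36/23
Stage 2: N_ring = 22 + 2·20 = 62
Stage 2: 22(ω_s−ω_c) = −62(ω_r−ω_c),  ω_s=0, ω_c=1
Stage 2: ω_r = 1 − (22/62)(0−1) = 42/31
  ⇒ ω_r²/ω_c² = 42/31
Coupling ω_c² = ω_r¹ ⇒ overall = 36/23 × 42/31 = 1512/713

1512/713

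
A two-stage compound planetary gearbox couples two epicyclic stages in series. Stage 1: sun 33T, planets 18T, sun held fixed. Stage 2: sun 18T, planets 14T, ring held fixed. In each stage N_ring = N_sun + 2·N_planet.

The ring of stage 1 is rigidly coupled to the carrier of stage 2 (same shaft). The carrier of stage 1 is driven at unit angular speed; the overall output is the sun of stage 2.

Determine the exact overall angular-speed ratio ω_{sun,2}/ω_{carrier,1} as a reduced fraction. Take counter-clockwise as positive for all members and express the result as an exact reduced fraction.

Stage 1: N_ring = 33 + 2·18 = 69
Stage 1: 33(ω_s−ω_c) = −69(ω_r−ω_c),  ω_s=0, ω_c=1
Stage 1: ω_r = 1 − (33/69)(0−1) = 34/23
  ⇒ ω_r¹/ω_c¹ = 34/23
Stage 2: N_ring = 18 + 2·14 = 46
Stage 2: 18(ω_s−ω_c) = −46(ω_r−ω_c),  ω_r=0, ω_c=1
Stage 2: ω_s = 1 − (46/18)(0−1) = 32/9
  ⇒ ω_s²/ω_c² = 32/9
Coupling ω_c² = ω_r¹ ⇒ overall = 34/23 × 32/9 = 1088/207

1088/207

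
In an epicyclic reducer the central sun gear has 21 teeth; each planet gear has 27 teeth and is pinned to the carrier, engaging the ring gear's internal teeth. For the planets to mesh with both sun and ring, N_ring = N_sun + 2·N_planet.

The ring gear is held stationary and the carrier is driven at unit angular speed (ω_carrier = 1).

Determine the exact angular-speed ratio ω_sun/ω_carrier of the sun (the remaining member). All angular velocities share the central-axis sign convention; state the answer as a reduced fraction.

32/7

N_ring = 21 + 2·27 = 75
21(ω_s−ω_c) = −75(ω_r−ω_c),  ω_r=0, ω_c=1
ω_s = 1 − (75/21)(0−1) = 32/7
ω_s/ω_c = 32/7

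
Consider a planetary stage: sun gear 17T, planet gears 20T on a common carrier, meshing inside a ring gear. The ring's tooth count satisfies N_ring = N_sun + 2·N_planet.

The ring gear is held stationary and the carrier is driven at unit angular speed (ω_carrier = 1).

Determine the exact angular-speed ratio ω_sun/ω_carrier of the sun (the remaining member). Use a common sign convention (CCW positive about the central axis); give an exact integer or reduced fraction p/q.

N_ring = 17 + 2·20 = 57
17(ω_s−ω_c) = −57(ω_r−ω_c),  ω_r=0, ω_c=1
ω_s = 1 − (57/17)(0−1) = 74/17
ω_s/ω_c = 74/17

74/17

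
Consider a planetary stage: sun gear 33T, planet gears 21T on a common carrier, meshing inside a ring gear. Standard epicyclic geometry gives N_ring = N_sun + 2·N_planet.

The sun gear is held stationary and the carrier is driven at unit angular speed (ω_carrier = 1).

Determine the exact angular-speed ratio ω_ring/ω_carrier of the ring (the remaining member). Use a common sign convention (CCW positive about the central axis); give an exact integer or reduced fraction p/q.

N_ring = 33 + 2·21 = 75
33(ω_s−ω_c) = −75(ω_r−ω_c),  ω_s=0, ω_c=1
ω_r = 1 − (33/75)(0−1) = 36/25
ω_r/ω_c = 36/25

36/25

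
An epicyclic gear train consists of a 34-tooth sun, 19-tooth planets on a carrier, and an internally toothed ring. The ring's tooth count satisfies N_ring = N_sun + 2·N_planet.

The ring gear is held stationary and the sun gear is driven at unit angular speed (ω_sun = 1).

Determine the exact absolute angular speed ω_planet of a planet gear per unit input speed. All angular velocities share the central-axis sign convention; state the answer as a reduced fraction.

N_ring = 34 + 2·19 = 72
34(ω_s−ω_c) = −72(ω_r−ω_c),  ω_r=0, ω_s=1
34(1−ω_c) = −72(0−ω_c)  ⇒  106ω_c = 34  ⇒  ω_c = 17/53
sun–planet: 34·(1−17/53) = −19·(ω_p−ω_c)  ⇒  ω_p−ω_c = −(34/19)·(36/53) = -1224/1007
ω_p = 17/53 − 1224/1007 = -17/19

-17/19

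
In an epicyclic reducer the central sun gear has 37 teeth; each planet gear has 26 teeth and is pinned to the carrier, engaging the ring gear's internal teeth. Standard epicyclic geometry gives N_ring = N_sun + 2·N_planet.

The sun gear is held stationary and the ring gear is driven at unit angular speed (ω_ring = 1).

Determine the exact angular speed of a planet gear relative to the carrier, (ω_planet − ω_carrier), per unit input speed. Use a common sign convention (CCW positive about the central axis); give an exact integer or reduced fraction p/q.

N_ring = 37 + 2·26 = 89
37(ω_s−ω_c) = −89(ω_r−ω_c),  ω_s=0, ω_r=1
37(0−ω_c) = −89(1−ω_c)  ⇒  126ω_c = 89  ⇒  ω_c = 89/126
sun–planet: 37·(0−89/126) = −26·(ω_p−ω_c)  ⇒  ω_p−ω_c = −(37/26)·(-89/126) = 3293/3276

3293/3276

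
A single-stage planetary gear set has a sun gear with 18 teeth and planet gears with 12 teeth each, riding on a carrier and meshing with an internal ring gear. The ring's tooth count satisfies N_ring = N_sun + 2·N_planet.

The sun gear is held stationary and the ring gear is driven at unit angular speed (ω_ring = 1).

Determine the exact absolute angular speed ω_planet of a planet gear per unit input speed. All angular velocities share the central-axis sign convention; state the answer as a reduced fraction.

N_ring = 18 + 2·12 = 42
18(ω_s−ω_c) = −42(ω_r−ω_c),  ω_s=0, ω_r=1
18(0−ω_c) = −42(1−ω_c)  ⇒  60ω_c = 42  ⇒  ω_c = 7/10
sun–planet: 18·(0−7/10) = −12·(ω_p−ω_c)  ⇒  ω_p−ω_c = −(18/12)·(-7/10) = 21/20
ω_p = 7/10 + 21/20 = 7/4

7/4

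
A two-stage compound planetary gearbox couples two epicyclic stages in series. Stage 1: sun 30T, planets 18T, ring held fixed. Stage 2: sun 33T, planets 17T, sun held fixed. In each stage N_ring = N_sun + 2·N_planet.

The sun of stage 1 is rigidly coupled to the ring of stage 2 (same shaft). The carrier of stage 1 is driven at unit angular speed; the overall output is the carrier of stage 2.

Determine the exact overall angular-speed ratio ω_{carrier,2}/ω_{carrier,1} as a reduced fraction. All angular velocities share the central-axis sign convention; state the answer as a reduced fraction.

268/125

Stage 1: N_ring = 30 + 2·18 = 66
Stage 1: 30(ω_s−ω_c) = −66(ω_r−ω_c),  ω_r=0, ω_c=1
Stage 1: ω_s = 1 − (66/30)(0−1) = 16/5
  ⇒ ω_s¹/ω_c¹ = 16/5
Stage 2: N_ring = 33 + 2·17 = 67
Stage 2: 33(ω_s−ω_c) = −67(ω_r−ω_c),  ω_s=0, ω_r=1
Stage 2: 33(0−ω_c) = −67(1−ω_c)  ⇒  100ω_c = 67  ⇒  ω_c = 67/100
  ⇒ ω_c²/ω_r² = 67/100
Coupling ω_r² = ω_s¹ ⇒ overall = 16/5 × 67/100 = 268/125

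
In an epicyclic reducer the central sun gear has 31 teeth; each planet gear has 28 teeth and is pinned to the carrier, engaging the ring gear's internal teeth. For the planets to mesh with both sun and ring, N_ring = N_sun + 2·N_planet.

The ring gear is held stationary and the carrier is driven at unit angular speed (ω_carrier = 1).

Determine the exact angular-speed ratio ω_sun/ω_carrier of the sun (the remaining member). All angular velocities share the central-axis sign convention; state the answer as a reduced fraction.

N_ring = 31 + 2·28 = 87
31(ω_s−ω_c) = −87(ω_r−ω_c),  ω_r=0, ω_c=1
ω_s = 1 − (87/31)(0−1) = 118/31
ω_s/ω_c = 118/31

118/31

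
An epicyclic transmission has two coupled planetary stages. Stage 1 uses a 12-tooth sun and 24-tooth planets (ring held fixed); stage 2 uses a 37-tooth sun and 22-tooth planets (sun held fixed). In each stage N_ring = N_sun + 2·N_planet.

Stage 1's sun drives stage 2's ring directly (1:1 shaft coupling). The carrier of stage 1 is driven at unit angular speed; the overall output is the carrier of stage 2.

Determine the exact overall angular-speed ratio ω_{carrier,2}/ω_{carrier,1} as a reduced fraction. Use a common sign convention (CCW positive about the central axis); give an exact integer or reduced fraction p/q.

Stage 1: N_ring = 12 + 2·24 = 60
Stage 1: 12(ω_s−ω_c) = −60(ω_r−ω_c),  ω_r=0, ω_c=1
Stage 1: ω_s = 1 − (60/12)(0−1) = 6
  ⇒ ω_s¹/ω_c¹ = 6
Stage 2: N_ring = 37 + 2·22 = 81
Stage 2: 37(ω_s−ω_c) = −81(ω_r−ω_c),  ω_s=0, ω_r=1
Stage 2: 37(0−ω_c) = −81(1−ω_c)  ⇒  118ω_c = 81  ⇒  ω_c = 81/118
  ⇒ ω_c²/ω_r² = 81/118
Coupling ω_r² = ω_s¹ ⇒ overall = 6 × 81/118 = 243/59

243/59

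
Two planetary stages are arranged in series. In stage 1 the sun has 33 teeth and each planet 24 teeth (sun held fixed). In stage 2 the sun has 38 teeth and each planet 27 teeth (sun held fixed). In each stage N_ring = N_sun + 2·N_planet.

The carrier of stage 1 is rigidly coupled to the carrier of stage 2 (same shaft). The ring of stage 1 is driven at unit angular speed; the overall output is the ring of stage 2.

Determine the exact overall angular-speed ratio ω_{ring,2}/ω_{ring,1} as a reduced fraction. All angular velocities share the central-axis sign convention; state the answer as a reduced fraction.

1755/1748

Stage 1: N_ring = 33 + 2·24 = 81
Stage 1: 33(ω_s−ω_c) = −81(ω_r−ω_c),  ω_s=0, ω_r=1
Stage 1: 33(0−ω_c) = −81(1−ω_c)  ⇒  114ω_c = 81  ⇒  ω_c = 27/38
  ⇒ ω_c¹/ω_r¹ = 27/38
Stage 2: N_ring = 38 + 2·27 = 92
Stage 2: 38(ω_s−ω_c) = −92(ω_r−ω_c),  ω_s=0, ω_c=1
Stage 2: ω_r = 1 − (38/92)(0−1) = 65/46
  ⇒ ω_r²/ω_c² = 65/46
Coupling ω_c² = ω_c¹ ⇒ overall = 27/38 × 65/46 = 1755/1748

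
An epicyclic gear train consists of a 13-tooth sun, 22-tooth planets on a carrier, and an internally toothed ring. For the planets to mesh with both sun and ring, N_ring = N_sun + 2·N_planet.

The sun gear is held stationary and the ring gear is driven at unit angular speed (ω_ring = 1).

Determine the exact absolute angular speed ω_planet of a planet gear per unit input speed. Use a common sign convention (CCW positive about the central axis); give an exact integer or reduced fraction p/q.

N_ring = 13 + 2·22 = 57
13(ω_s−ω_c) = −57(ω_r−ω_c),  ω_s=0, ω_r=1
13(0−ω_c) = −57(1−ω_c)  ⇒  70ω_c = 57  ⇒  ω_c = 57/70
sun–planet: 13·(0−57/70) = −22·(ω_p−ω_c)  ⇒  ω_p−ω_c = −(13/22)·(-57/70) = 741/1540
ω_p = 57/70 + 741/1540 = 57/44

57/44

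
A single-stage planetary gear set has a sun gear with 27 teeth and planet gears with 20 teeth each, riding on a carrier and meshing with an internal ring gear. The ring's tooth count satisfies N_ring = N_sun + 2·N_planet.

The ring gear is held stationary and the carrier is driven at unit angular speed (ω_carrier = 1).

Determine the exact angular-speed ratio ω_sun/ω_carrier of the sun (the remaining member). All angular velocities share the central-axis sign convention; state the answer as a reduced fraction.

94/27

N_ring = 27 + 2·20 = 67
27(ω_s−ω_c) = −67(ω_r−ω_c),  ω_r=0, ω_c=1
ω_s = 1 − (67/27)(0−1) = 94/27
ω_s/ω_c = 94/27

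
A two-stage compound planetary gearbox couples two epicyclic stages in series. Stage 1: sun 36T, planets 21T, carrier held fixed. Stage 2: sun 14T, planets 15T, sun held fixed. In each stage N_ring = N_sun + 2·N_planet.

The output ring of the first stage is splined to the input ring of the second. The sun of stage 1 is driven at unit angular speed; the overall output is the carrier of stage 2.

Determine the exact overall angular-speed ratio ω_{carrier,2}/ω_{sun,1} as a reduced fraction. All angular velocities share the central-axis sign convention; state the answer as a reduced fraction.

-132/377

Stage 1: N_ring = 36 + 2·21 = 78
Stage 1: 36(ω_s−ω_c) = −78(ω_r−ω_c),  ω_c=0, ω_s=1
Stage 1: ω_r = 0 − (36/78)(1−0) = -6/13
  ⇒ ω_r¹/ω_s¹ = -6/13
Stage 2: N_ring = 14 + 2·15 = 44
Stage 2: 14(ω_s−ω_c) = −44(ω_r−ω_c),  ω_s=0, ω_r=1
Stage 2: 14(0−ω_c) = −44(1−ω_c)  ⇒  58ω_c = 44  ⇒  ω_c = 22/29
  ⇒ ω_c²/ω_r² = 22/29
Coupling ω_r² = ω_r¹ ⇒ overall = -6/13 × 22/29 = -132/377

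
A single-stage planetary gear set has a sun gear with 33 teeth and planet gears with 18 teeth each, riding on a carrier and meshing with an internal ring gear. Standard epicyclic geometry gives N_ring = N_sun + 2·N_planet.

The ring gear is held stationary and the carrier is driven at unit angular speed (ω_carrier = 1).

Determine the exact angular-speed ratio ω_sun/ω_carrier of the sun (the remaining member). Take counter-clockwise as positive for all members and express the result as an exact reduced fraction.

34/11

N_ring = 33 + 2·18 = 69
33(ω_s−ω_c) = −69(ω_r−ω_c),  ω_r=0, ω_c=1
ω_s = 1 − (69/33)(0−1) = 34/11
ω_s/ω_c = 34/11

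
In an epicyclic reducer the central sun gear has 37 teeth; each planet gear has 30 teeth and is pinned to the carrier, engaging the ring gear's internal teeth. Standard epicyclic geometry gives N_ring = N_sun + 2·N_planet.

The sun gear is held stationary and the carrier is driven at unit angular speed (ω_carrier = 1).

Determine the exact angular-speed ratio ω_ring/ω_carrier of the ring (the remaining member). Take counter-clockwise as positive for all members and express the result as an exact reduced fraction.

134/97

N_ring = 37 + 2·30 = 97
37(ω_s−ω_c) = −97(ω_r−ω_c),  ω_s=0, ω_c=1
ω_r = 1 − (37/97)(0−1) = 134/97
ω_r/ω_c = 134/97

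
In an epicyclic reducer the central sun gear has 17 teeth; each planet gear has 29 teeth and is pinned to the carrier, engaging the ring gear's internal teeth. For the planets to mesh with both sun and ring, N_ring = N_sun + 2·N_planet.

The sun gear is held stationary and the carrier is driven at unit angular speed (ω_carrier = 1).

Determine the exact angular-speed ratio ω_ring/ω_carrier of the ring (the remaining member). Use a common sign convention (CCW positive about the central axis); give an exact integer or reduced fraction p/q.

N_ring = 17 + 2·29 = 75
17(ω_s−ω_c) = −75(ω_r−ω_c),  ω_s=0, ω_c=1
ω_r = 1 − (17/75)(0−1) = 92/75
ω_r/ω_c = 92/75

92/75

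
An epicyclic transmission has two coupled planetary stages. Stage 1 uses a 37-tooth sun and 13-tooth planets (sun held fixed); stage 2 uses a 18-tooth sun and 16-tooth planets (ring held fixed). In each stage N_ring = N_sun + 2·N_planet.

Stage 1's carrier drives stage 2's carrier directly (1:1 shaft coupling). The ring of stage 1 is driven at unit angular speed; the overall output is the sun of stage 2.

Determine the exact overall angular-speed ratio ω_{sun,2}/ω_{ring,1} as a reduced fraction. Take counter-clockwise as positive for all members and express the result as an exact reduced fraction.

119/50

Stage 1: N_ring = 37 + 2·13 = 63
Stage 1: 37(ω_s−ω_c) = −63(ω_r−ω_c),  ω_s=0, ω_r=1
Stage 1: 37(0−ω_c) = −63(1−ω_c)  ⇒  100ω_c = 63  ⇒  ω_c = 63/100
  ⇒ ω_c¹/ω_r¹ = 63/100
Stage 2: N_ring = 18 + 2·16 = 50
Stage 2: 18(ω_s−ω_c) = −50(ω_r−ω_c),  ω_r=0, ω_c=1
Stage 2: ω_s = 1 − (50/18)(0−1) = 34/9
  ⇒ ω_s²/ω_c² = 34/9
Coupling ω_c² = ω_c¹ ⇒ overall = 63/100 × 34/9 = 119/50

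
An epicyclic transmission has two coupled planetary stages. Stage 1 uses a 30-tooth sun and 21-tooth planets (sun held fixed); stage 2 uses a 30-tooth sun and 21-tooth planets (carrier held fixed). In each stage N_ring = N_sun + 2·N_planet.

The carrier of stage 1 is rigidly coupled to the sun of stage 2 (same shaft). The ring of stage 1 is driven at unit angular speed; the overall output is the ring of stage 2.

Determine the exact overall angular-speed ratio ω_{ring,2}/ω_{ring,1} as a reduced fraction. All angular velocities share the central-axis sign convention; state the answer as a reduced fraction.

-5/17

Stage 1: N_ring = 30 + 2·21 = 72
Stage 1: 30(ω_s−ω_c) = −72(ω_r−ω_c),  ω_s=0, ω_r=1
Stage 1: 30(0−ω_c) = −72(1−ω_c)  ⇒  102ω_c = 72  ⇒  ω_c = 12/17
  ⇒ ω_c¹/ω_r¹ = 12/17
Stage 2: N_ring = 30 + 2·21 = 72
Stage 2: 30(ω_s−ω_c) = −72(ω_r−ω_c),  ω_c=0, ω_s=1
Stage 2: ω_r = 0 − (30/72)(1−0) = -5/12
  ⇒ ω_r²/ω_s² = -5/12
Coupling ω_s² = ω_c¹ ⇒ overall = 12/17 × -5/12 = -5/17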